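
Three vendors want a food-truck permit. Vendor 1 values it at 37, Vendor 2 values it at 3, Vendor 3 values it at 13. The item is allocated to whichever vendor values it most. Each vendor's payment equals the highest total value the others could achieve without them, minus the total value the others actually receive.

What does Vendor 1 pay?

13

Vendor 1 has the highest value and receives the item.
Without Vendor 1, the item would go to the next-highest value, 13, so the others could achieve 13.
With Vendor 1 present and winning, the others receive nothing, so their total is 0.
Payment = 13 - 0 = 13.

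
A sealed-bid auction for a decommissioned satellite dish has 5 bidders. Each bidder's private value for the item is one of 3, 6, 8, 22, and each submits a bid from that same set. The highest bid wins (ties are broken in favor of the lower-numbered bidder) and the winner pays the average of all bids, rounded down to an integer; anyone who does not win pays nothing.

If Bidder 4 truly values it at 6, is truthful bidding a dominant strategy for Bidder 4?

Consider the case where Bidder 1 bids 3, Bidder 2 bids 3, Bidder 3 bids 3 and Bidder 5 bids 8.
Truthful bid 6: loses, pays 0, utility 0.
Bid 8 instead: wins, pays 5, utility 6 - 5 = 1.
Since 1 > 0, bidding 8 is strictly better here, so truthful bidding is not dominant.

No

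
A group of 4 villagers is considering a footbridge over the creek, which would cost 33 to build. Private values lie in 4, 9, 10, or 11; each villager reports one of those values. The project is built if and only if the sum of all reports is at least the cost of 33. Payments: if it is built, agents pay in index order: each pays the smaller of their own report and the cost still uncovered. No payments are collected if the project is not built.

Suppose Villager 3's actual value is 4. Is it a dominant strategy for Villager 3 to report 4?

Check each profile of the others' reports and compare truth against every alternative report.
Others report (4, 9, 11): truth gives 0, best alternative gives -5.
Others report (4, 10, 10): truth gives 0, best alternative gives -5.
Others report (4, 10, 11): truth gives 0, best alternative gives -5.
Others report (4, 11, 9): truth gives 0, best alternative gives -5.
Others report (4, 11, 10): truth gives 0, best alternative gives -5.
Others report (4, 11, 11): truth gives 0, best alternative gives -5.
(Remaining 58 profiles checked similarly; truth is weakly best in each.)
In every case the truthful report is at least as good as any alternative, so it is a dominant strategy.

Yes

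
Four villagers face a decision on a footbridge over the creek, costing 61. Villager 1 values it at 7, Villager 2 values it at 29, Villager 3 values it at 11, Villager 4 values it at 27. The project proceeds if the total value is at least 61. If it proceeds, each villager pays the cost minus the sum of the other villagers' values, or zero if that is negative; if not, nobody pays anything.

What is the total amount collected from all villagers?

Total value 74 ≥ cost 61, so it is built.
Villager 1: others sum to 67; max(0, 61 - 67) = 0.
Villager 2: others sum to 45; max(0, 61 - 45) = 16.
Villager 3: others sum to 63; max(0, 61 - 63) = 0.
Villager 4: others sum to 47; max(0, 61 - 47) = 14.
Total collected = 0 + 16 + 0 + 14 = 30.

30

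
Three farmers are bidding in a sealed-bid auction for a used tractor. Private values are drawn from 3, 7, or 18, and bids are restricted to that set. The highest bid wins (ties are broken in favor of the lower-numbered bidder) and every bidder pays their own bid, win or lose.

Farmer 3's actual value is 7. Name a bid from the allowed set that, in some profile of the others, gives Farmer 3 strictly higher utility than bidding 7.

Suppose Farmer 1 bids 3 and Farmer 2 bids 7.
Bid 7: loses but pays 7, utility -7.
Bid 3: loses but pays 3, utility -3.
So bidding 3 beats truth here (-3 > -7).

3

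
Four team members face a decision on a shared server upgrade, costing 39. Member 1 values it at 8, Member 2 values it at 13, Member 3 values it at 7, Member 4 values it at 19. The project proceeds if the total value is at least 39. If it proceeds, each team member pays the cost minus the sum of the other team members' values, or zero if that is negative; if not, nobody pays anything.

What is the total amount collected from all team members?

Total value 47 ≥ cost 39, so it is built.
Member 1: others sum to 39; max(0, 39 - 39) = 0.
Member 2: others sum to 34; max(0, 39 - 34) = 5.
Member 3: others sum to 40; max(0, 39 - 40) = 0.
Member 4: others sum to 28; max(0, 39 - 28) = 11.
Total collected = 0 + 5 + 0 + 11 = 16.

16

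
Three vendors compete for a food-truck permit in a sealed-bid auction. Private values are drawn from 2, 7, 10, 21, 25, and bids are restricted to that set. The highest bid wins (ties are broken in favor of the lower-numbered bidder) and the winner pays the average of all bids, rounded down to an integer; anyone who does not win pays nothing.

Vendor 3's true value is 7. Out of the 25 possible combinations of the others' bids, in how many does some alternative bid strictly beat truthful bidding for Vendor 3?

Others bid (2, 7): truth gives 0; bid 10 gives 1 > 0. Violating.
Others bid (7, 2): truth gives 0; bid 10 gives 1 > 0. Violating.
Others bid (2, 2): truth gives 4; no alternative beats it.
Others bid (2, 10): truth gives 0; no alternative beats it.
(Checking all 25 profiles: 2 have a profitable deviation, 23 do not.)

2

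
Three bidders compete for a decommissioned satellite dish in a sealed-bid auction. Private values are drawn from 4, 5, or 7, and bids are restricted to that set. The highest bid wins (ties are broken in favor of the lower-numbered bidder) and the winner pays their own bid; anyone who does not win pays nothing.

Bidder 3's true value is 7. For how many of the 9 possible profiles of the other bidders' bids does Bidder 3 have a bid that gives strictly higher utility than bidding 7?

1

Others bid (4, 4): truth gives 0; bid 5 gives 2 > 0. Violating.
Others bid (4, 5): truth gives 0; no alternative beats it.
Others bid (4, 7): truth gives 0; no alternative beats it.
(Checking all 9 profiles: 1 has a profitable deviation, 8 do not.)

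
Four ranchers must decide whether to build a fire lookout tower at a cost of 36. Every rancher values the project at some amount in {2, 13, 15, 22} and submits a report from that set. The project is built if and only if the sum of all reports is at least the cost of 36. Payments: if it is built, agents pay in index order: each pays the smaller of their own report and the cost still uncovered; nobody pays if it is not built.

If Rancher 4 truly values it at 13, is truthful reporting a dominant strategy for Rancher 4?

Check each profile of the others' reports and compare truth against every alternative report.
Others report (2, 13, 22): truth gives 13, best alternative gives 13.
Others report (2, 15, 22): truth gives 13, best alternative gives 13.
Others report (2, 22, 13): truth gives 13, best alternative gives 13.
Others report (2, 22, 15): truth gives 13, best alternative gives 13.
Others report (2, 22, 22): truth gives 13, best alternative gives 13.
Others report (13, 2, 22): truth gives 13, best alternative gives 13.
(Remaining 58 profiles checked similarly; truth is weakly best in each.)
In every case the truthful report is at least as good as any alternative, so it is a dominant strategy.

Yes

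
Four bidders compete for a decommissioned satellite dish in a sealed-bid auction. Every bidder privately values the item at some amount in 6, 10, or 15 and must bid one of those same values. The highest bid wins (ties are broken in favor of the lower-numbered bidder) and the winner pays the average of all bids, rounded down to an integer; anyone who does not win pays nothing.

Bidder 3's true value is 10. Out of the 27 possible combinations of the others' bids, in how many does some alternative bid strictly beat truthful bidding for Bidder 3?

2

Others bid (6, 10, 6): truth gives 0; bid 15 gives 1 > 0. Violating.
Others bid (10, 6, 6): truth gives 0; bid 15 gives 1 > 0. Violating.
Others bid (6, 6, 6): truth gives 3; no alternative beats it.
Others bid (6, 6, 10): truth gives 2; no alternative beats it.
(Checking all 27 profiles: 2 have a profitable deviation, 25 do not.)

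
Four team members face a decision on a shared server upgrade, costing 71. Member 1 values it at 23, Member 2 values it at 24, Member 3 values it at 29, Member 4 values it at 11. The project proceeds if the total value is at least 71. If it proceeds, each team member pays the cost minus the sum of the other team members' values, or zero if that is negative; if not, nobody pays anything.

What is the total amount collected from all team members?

28

Total value 87 ≥ cost 71, so it is built.
Member 1: others sum to 64; max(0, 71 - 64) = 7.
Member 2: others sum to 63; max(0, 71 - 63) = 8.
Member 3: others sum to 58; max(0, 71 - 58) = 13.
Member 4: others sum to 76; max(0, 71 - 76) = 0.
Total collected = 7 + 8 + 13 + 0 = 28.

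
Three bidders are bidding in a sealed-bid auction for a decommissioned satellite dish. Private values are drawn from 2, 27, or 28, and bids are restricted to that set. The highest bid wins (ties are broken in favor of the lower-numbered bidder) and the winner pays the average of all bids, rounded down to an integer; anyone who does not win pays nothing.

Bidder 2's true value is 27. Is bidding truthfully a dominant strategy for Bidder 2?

Consider the case where Bidder 1 bids 2 and Bidder 3 bids 28.
Truthful bid 27: loses, pays 0, utility 0.
Bid 28 instead: wins, pays 19, utility 27 - 19 = 8.
Since 8 > 0, bidding 28 is strictly better here, so truthful bidding is not dominant.

No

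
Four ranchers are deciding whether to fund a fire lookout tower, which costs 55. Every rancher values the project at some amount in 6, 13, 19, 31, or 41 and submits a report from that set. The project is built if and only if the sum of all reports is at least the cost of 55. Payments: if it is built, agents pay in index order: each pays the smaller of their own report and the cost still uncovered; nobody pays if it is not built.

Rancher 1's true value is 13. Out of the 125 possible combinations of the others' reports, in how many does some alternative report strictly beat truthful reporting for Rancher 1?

99

Others report (6, 6, 41): truth gives 0; report 6 gives 7 > 0. Violating.
Others report (6, 13, 31): truth gives 0; report 6 gives 7 > 0. Violating.
Others report (6, 13, 41): truth gives 0; report 6 gives 7 > 0. Violating.
Others report (6, 19, 31): truth gives 0; report 6 gives 7 > 0. Violating.
Others report (6, 6, 6): truth gives 0; no alternative beats it.
Others report (6, 6, 13): truth gives 0; no alternative beats it.
(Checking all 125 profiles: 99 have a profitable deviation, 26 do not.)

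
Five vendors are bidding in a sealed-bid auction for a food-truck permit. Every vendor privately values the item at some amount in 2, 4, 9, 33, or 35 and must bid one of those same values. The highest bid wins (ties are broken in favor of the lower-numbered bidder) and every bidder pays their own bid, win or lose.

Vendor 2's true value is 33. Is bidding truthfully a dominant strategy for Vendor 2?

Consider the case where Vendor 1 bids 2, Vendor 3 bids 2, Vendor 4 bids 2 and Vendor 5 bids 2.
Truthful bid 33: wins, pays 33, utility 33 - 33 = 0.
Bid 4 instead: wins, pays 4, utility 33 - 4 = 29.
Since 29 > 0, bidding 4 is strictly better here, so truthful bidding is not dominant.

No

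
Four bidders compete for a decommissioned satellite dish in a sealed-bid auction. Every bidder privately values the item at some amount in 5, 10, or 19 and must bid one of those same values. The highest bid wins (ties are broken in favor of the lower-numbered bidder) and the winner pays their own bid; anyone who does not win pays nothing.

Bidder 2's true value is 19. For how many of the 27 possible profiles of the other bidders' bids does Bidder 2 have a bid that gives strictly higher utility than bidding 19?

4

Others bid (5, 5, 5): truth gives 0; bid 10 gives 9 > 0. Violating.
Others bid (5, 5, 10): truth gives 0; bid 10 gives 9 > 0. Violating.
Others bid (5, 10, 5): truth gives 0; bid 10 gives 9 > 0. Violating.
Others bid (5, 10, 10): truth gives 0; bid 10 gives 9 > 0. Violating.
Others bid (5, 5, 19): truth gives 0; no alternative beats it.
Others bid (5, 10, 19): truth gives 0; no alternative beats it.
(Checking all 27 profiles: 4 have a profitable deviation, 23 do not.)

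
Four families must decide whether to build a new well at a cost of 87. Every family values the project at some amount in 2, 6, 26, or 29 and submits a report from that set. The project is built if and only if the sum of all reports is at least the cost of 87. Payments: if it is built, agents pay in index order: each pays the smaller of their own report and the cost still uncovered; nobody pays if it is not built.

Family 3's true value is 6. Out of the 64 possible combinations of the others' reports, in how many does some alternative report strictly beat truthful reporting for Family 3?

Others report (29, 29, 29): truth gives 0; report 2 gives 4 > 0. Violating.
Others report (2, 2, 2): truth gives 0; no alternative beats it.
Others report (2, 2, 6): truth gives 0; no alternative beats it.
(Checking all 64 profiles: 1 has a profitable deviation, 63 do not.)

1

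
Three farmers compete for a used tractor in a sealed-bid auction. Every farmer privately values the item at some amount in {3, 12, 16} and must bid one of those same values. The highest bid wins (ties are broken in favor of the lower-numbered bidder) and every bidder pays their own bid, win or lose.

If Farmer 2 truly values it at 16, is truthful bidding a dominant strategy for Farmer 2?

Consider the case where Farmer 1 bids 3 and Farmer 3 bids 3.
Truthful bid 16: wins, pays 16, utility 16 - 16 = 0.
Bid 12 instead: wins, pays 12, utility 16 - 12 = 4.
Since 4 > 0, bidding 12 is strictly better here, so truthful bidding is not dominant.

No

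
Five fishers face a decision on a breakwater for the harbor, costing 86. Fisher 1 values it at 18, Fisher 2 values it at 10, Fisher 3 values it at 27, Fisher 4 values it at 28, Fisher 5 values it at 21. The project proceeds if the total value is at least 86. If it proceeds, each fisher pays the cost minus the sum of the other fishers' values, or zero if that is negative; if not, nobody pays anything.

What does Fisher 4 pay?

Total value 104 ≥ cost 86, so the project is built.
The other fishers' values sum to 76.
Cost minus that sum is 86 - 76 = 10.

10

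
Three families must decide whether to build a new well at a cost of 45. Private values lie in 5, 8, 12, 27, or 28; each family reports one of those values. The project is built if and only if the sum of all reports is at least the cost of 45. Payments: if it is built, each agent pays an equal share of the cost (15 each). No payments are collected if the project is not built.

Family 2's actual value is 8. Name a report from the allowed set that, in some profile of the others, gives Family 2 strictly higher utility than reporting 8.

Suppose Family 1 reports 12 and Family 3 reports 27.
Report 8: project built, pays 15, utility 8 - 15 = -7.
Report 5: project not built, utility 0.
So reporting 5 beats truth here (0 > -7).

5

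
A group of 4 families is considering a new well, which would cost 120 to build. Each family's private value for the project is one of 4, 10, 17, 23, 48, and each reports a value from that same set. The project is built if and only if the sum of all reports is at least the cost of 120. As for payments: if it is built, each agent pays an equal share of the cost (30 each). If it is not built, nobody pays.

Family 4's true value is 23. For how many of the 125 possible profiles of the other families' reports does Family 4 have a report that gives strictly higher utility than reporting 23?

Others report (4, 48, 48): truth gives -7; report 4 gives 0 > -7. Violating.
Others report (10, 48, 48): truth gives -7; report 4 gives 0 > -7. Violating.
Others report (17, 48, 48): truth gives -7; report 4 gives 0 > -7. Violating.
Others report (48, 4, 48): truth gives -7; report 4 gives 0 > -7. Violating.
Others report (4, 4, 4): truth gives 0; no alternative beats it.
Others report (4, 4, 10): truth gives 0; no alternative beats it.
(Checking all 125 profiles: 9 have a profitable deviation, 116 do not.)

9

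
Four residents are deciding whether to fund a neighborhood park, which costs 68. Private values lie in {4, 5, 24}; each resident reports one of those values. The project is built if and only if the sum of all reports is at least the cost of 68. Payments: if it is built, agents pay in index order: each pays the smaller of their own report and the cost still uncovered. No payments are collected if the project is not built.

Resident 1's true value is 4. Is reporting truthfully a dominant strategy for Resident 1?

Check each profile of the others' reports and compare truth against every alternative report.
Others report (24, 24, 24): truth gives 0, best alternative gives -1.
Others report (4, 4, 4): truth gives 0, best alternative gives 0.
Others report (4, 4, 5): truth gives 0, best alternative gives 0.
Others report (4, 4, 24): truth gives 0, best alternative gives 0.
Others report (4, 5, 4): truth gives 0, best alternative gives 0.
Others report (4, 5, 5): truth gives 0, best alternative gives 0.
(Remaining 21 profiles checked similarly; truth is weakly best in each.)
In every case the truthful report is at least as good as any alternative, so it is a dominant strategy.

Yes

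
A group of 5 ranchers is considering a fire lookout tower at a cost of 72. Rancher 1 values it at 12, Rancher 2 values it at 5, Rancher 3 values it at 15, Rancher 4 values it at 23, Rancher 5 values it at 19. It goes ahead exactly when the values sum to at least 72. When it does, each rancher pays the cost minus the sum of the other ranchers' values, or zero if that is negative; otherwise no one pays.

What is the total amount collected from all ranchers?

64

Total value 74 ≥ cost 72, so it is built.
Rancher 1: others sum to 62; max(0, 72 - 62) = 10.
Rancher 2: others sum to 69; max(0, 72 - 69) = 3.
Rancher 3: others sum to 59; max(0, 72 - 59) = 13.
Rancher 4: others sum to 51; max(0, 72 - 51) = 21.
Rancher 5: others sum to 55; max(0, 72 - 55) = 17.
Total collected = 10 + 3 + 13 + 21 + 17 = 64.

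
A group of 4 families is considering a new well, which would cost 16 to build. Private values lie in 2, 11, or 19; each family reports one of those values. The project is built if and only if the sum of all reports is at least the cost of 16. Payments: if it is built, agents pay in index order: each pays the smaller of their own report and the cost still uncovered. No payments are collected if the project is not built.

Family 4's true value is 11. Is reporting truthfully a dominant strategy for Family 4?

Yes

Check each profile of the others' reports and compare truth against every alternative report.
Others report (2, 2, 19): truth gives 11, best alternative gives 11.
Others report (2, 11, 11): truth gives 11, best alternative gives 11.
Others report (2, 11, 19): truth gives 11, best alternative gives 11.
Others report (2, 19, 2): truth gives 11, best alternative gives 11.
Others report (2, 19, 11): truth gives 11, best alternative gives 11.
Others report (2, 19, 19): truth gives 11, best alternative gives 11.
(Remaining 21 profiles checked similarly; truth is weakly best in each.)
In every case the truthful report is at least as good as any alternative, so it is a dominant strategy.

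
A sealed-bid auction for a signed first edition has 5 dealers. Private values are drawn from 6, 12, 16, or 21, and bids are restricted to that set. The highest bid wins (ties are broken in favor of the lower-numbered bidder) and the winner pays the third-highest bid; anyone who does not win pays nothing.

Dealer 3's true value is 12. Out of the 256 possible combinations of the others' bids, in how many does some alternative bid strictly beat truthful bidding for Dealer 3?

Others bid (6, 6, 6, 16): truth gives 0; bid 16 gives 6 > 0. Violating.
Others bid (6, 6, 6, 21): truth gives 0; bid 21 gives 6 > 0. Violating.
Others bid (6, 6, 16, 6): truth gives 0; bid 16 gives 6 > 0. Violating.
Others bid (6, 6, 21, 6): truth gives 0; bid 21 gives 6 > 0. Violating.
Others bid (6, 6, 6, 6): truth gives 6; no alternative beats it.
Others bid (6, 6, 6, 12): truth gives 6; no alternative beats it.
(Checking all 256 profiles: 8 have a profitable deviation, 248 do not.)

8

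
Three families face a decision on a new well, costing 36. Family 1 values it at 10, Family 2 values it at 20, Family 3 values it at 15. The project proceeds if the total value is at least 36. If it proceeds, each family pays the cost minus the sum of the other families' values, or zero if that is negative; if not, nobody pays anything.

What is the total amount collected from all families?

Total value 45 ≥ cost 36, so it is built.
Family 1: others sum to 35; max(0, 36 - 35) = 1.
Family 2: others sum to 25; max(0, 36 - 25) = 11.
Family 3: others sum to 30; max(0, 36 - 30) = 6.
Total collected = 1 + 11 + 6 = 18.

18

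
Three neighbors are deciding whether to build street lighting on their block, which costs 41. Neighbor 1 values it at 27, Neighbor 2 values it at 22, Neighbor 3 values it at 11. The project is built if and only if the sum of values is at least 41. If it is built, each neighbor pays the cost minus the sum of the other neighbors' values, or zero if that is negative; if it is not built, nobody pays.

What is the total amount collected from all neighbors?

Total value 60 ≥ cost 41, so it is built.
Neighbor 1: others sum to 33; max(0, 41 - 33) = 8.
Neighbor 2: others sum to 38; max(0, 41 - 38) = 3.
Neighbor 3: others sum to 49; max(0, 41 - 49) = 0.
Total collected = 8 + 3 + 0 = 11.

11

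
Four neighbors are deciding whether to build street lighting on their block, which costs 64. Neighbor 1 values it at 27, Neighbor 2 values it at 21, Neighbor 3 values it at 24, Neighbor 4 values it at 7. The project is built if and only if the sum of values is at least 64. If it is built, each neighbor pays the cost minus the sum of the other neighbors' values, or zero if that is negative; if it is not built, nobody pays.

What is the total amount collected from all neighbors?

Total value 79 ≥ cost 64, so it is built.
Neighbor 1: others sum to 52; max(0, 64 - 52) = 12.
Neighbor 2: others sum to 58; max(0, 64 - 58) = 6.
Neighbor 3: others sum to 55; max(0, 64 - 55) = 9.
Neighbor 4: others sum to 72; max(0, 64 - 72) = 0.
Total collected = 12 + 6 + 9 + 0 = 27.

27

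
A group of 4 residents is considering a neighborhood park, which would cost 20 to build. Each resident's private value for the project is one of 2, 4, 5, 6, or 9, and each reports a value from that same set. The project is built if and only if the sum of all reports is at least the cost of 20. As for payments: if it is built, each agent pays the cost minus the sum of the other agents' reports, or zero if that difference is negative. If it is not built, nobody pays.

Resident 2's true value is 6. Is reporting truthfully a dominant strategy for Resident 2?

Check each profile of the others' reports and compare truth against every alternative report.
Others report (2, 9, 9): truth gives 6, best alternative gives 6.
Others report (4, 9, 9): truth gives 6, best alternative gives 6.
Others report (5, 6, 9): truth gives 6, best alternative gives 6.
Others report (5, 9, 6): truth gives 6, best alternative gives 6.
Others report (5, 9, 9): truth gives 6, best alternative gives 6.
Others report (6, 5, 9): truth gives 6, best alternative gives 6.
(Remaining 119 profiles checked similarly; truth is weakly best in each.)
In every case the truthful report is at least as good as any alternative, so it is a dominant strategy.

Yes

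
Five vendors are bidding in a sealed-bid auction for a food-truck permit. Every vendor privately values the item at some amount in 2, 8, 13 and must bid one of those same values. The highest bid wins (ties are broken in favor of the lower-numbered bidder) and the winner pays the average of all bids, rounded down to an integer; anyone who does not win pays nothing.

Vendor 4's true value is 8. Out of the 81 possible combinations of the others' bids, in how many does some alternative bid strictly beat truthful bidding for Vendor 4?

17

Others bid (2, 2, 2, 13): truth gives 0; bid 13 gives 2 > 0. Violating.
Others bid (2, 2, 8, 2): truth gives 0; bid 13 gives 3 > 0. Violating.
Others bid (2, 2, 8, 8): truth gives 0; bid 13 gives 2 > 0. Violating.
Others bid (2, 2, 8, 13): truth gives 0; bid 13 gives 1 > 0. Violating.
Others bid (2, 2, 2, 2): truth gives 5; no alternative beats it.
Others bid (2, 2, 2, 8): truth gives 4; no alternative beats it.
(Checking all 81 profiles: 17 have a profitable deviation, 64 do not.)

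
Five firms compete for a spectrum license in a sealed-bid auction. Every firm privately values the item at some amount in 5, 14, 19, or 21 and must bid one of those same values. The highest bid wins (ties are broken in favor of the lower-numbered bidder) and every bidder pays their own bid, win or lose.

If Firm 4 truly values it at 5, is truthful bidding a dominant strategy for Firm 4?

Check each profile of the others' bids and compare truth against every alternative bid.
Others bid (5, 5, 5, 19): truth gives -5, best alternative gives -14.
Others bid (5, 5, 5, 21): truth gives -5, best alternative gives -14.
Others bid (5, 5, 14, 5): truth gives -5, best alternative gives -14.
Others bid (5, 5, 14, 14): truth gives -5, best alternative gives -14.
Others bid (5, 5, 14, 19): truth gives -5, best alternative gives -14.
Others bid (5, 5, 14, 21): truth gives -5, best alternative gives -14.
(Remaining 250 profiles checked similarly; truth is weakly best in each.)
In every case the truthful bid is at least as good as any alternative, so it is a dominant strategy.

Yes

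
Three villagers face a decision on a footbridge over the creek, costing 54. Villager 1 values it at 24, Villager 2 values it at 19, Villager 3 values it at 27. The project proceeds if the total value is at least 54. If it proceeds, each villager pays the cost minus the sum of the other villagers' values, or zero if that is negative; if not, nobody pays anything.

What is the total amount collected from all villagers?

22

Total value 70 ≥ cost 54, so it is built.
Villager 1: others sum to 46; max(0, 54 - 46) = 8.
Villager 2: others sum to 51; max(0, 54 - 51) = 3.
Villager 3: others sum to 43; max(0, 54 - 43) = 11.
Total collected = 8 + 3 + 11 = 22.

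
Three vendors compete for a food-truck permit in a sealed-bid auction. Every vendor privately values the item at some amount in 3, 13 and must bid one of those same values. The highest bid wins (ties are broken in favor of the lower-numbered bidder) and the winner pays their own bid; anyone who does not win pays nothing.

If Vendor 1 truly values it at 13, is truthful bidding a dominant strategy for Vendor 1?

No

Consider the case where Vendor 2 bids 3 and Vendor 3 bids 3.
Truthful bid 13: wins, pays 13, utility 13 - 13 = 0.
Bid 3 instead: wins, pays 3, utility 13 - 3 = 10.
Since 10 > 0, bidding 3 is strictly better here, so truthful bidding is not dominant.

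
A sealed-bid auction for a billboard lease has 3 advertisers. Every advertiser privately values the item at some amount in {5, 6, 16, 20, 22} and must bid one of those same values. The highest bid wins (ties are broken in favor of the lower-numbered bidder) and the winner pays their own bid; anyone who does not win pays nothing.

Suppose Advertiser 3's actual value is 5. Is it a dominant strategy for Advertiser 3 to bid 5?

Yes

Check each profile of the others' bids and compare truth against every alternative bid.
Others bid (5, 5): truth gives 0, best alternative gives -1.
Others bid (5, 6): truth gives 0, best alternative gives 0.
Others bid (5, 16): truth gives 0, best alternative gives 0.
Others bid (5, 20): truth gives 0, best alternative gives 0.
Others bid (5, 22): truth gives 0, best alternative gives 0.
Others bid (6, 5): truth gives 0, best alternative gives 0.
(Remaining 19 profiles checked similarly; truth is weakly best in each.)
In every case the truthful bid is at least as good as any alternative, so it is a dominant strategy.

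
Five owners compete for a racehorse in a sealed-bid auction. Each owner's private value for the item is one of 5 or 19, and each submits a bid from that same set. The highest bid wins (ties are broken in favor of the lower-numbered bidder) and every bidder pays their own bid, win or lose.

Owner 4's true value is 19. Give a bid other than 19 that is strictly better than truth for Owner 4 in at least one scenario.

Suppose Owner 1 bids 5, Owner 2 bids 5, Owner 3 bids 19 and Owner 5 bids 5.
Bid 19: loses but pays 19, utility -19.
Bid 5: loses but pays 5, utility -5.
So bidding 5 beats truth here (-5 > -19).

5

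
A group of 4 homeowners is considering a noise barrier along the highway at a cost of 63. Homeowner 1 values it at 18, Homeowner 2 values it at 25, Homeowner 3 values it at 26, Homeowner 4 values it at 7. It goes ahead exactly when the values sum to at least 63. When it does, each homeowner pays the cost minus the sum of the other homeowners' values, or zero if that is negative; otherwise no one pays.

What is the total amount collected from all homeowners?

Total value 76 ≥ cost 63, so it is built.
Homeowner 1: others sum to 58; max(0, 63 - 58) = 5.
Homeowner 2: others sum to 51; max(0, 63 - 51) = 12.
Homeowner 3: others sum to 50; max(0, 63 - 50) = 13.
Homeowner 4: others sum to 69; max(0, 63 - 69) = 0.
Total collected = 5 + 12 + 13 + 0 = 30.

30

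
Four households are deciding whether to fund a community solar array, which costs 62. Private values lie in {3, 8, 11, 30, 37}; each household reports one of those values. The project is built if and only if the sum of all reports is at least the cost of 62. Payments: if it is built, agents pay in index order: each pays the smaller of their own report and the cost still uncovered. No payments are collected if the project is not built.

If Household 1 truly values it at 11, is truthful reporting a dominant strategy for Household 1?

No

Consider the case where Household 2 reports 3, Household 3 reports 30 and Household 4 reports 30.
Truthful report 11: project built, pays 11, utility 11 - 11 = 0.
Report 3 instead: project built, pays 3, utility 11 - 3 = 8.
Since 8 > 0, reporting 3 is strictly better here, so truthful reporting is not dominant.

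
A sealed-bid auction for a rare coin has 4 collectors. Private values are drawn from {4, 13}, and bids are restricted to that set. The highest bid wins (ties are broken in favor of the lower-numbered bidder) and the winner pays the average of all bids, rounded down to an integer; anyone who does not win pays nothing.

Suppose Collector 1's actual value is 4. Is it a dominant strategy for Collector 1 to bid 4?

Check each profile of the others' bids and compare truth against every alternative bid.
Others bid (13, 13, 13): truth gives 0, best alternative gives -9.
Others bid (4, 13, 13): truth gives 0, best alternative gives -6.
Others bid (13, 4, 13): truth gives 0, best alternative gives -6.
Others bid (13, 13, 4): truth gives 0, best alternative gives -6.
Others bid (4, 4, 13): truth gives 0, best alternative gives -4.
Others bid (4, 13, 4): truth gives 0, best alternative gives -4.
(Remaining 2 profiles checked similarly; truth is weakly best in each.)
In every case the truthful bid is at least as good as any alternative, so it is a dominant strategy.

Yes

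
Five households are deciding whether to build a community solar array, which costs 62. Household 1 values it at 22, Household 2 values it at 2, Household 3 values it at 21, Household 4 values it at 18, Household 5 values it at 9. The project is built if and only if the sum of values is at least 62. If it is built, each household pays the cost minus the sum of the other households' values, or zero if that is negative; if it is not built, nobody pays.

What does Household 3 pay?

Total value 72 ≥ cost 62, so the project is built.
The other households' values sum to 51.
Cost minus that sum is 62 - 51 = 11.

11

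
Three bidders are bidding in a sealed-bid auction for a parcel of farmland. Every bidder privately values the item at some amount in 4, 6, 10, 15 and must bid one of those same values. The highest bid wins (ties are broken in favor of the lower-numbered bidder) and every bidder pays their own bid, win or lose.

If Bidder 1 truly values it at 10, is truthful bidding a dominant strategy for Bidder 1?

Consider the case where Bidder 2 bids 4 and Bidder 3 bids 4.
Truthful bid 10: wins, pays 10, utility 10 - 10 = 0.
Bid 4 instead: wins, pays 4, utility 10 - 4 = 6.
Since 6 > 0, bidding 4 is strictly better here, so truthful bidding is not dominant.

No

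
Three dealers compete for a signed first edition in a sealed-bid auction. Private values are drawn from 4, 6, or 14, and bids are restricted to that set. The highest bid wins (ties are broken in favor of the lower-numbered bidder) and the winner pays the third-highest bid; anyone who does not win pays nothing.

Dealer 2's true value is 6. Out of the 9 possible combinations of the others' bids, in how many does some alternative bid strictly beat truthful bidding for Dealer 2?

Others bid (4, 14): truth gives 0; bid 14 gives 2 > 0. Violating.
Others bid (6, 4): truth gives 0; bid 14 gives 2 > 0. Violating.
Others bid (4, 4): truth gives 2; no alternative beats it.
Others bid (4, 6): truth gives 2; no alternative beats it.
(Checking all 9 profiles: 2 have a profitable deviation, 7 do not.)

2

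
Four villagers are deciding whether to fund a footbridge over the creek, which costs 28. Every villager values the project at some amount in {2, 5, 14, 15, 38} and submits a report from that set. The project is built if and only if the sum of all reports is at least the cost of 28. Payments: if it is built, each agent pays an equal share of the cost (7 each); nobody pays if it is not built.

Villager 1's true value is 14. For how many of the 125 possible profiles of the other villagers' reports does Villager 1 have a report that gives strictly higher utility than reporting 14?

7

Others report (2, 2, 2): truth gives 0; report 38 gives 7 > 0. Violating.
Others report (2, 2, 5): truth gives 0; report 38 gives 7 > 0. Violating.
Others report (2, 5, 2): truth gives 0; report 38 gives 7 > 0. Violating.
Others report (2, 5, 5): truth gives 0; report 38 gives 7 > 0. Violating.
Others report (2, 2, 14): truth gives 7; no alternative beats it.
Others report (2, 2, 15): truth gives 7; no alternative beats it.
(Checking all 125 profiles: 7 have a profitable deviation, 118 do not.)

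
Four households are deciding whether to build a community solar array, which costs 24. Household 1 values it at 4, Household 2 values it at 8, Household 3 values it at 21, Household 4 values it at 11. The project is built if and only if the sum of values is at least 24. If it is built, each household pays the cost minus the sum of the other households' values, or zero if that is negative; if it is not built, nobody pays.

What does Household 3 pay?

1

Total value 44 ≥ cost 24, so the project is built.
The other households' values sum to 23.
Cost minus that sum is 24 - 23 = 1.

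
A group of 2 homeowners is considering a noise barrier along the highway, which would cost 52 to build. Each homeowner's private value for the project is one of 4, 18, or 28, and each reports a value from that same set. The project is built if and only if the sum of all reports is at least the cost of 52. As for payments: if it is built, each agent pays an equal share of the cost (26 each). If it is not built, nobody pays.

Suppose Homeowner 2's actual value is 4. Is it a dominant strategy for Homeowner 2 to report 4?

Check each profile of the others' reports and compare truth against every alternative report.
Others report (4): truth gives 0, best alternative gives 0.
Others report (18): truth gives 0, best alternative gives 0.
Others report (28): truth gives 0, best alternative gives 0.
In every case the truthful report is at least as good as any alternative, so it is a dominant strategy.

Yes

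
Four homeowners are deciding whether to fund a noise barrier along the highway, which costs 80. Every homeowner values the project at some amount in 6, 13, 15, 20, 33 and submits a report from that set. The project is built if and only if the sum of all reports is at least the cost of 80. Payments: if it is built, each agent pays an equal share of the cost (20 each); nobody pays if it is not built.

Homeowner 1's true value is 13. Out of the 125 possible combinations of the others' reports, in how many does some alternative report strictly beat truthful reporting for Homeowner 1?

Others report (6, 33, 33): truth gives -7; report 6 gives 0 > -7. Violating.
Others report (15, 20, 33): truth gives -7; report 6 gives 0 > -7. Violating.
Others report (15, 33, 20): truth gives -7; report 6 gives 0 > -7. Violating.
Others report (20, 15, 33): truth gives -7; report 6 gives 0 > -7. Violating.
Others report (6, 6, 6): truth gives 0; no alternative beats it.
Others report (6, 6, 13): truth gives 0; no alternative beats it.
(Checking all 125 profiles: 12 have a profitable deviation, 113 do not.)

12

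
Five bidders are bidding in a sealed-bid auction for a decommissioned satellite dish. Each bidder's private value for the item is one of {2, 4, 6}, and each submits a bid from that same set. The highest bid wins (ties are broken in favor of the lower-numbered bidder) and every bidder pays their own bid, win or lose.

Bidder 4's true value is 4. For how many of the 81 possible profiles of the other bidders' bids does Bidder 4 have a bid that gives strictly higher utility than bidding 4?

Others bid (2, 2, 2, 6): truth gives -4; bid 2 gives -2 > -4. Violating.
Others bid (2, 2, 4, 2): truth gives -4; bid 2 gives -2 > -4. Violating.
Others bid (2, 2, 4, 4): truth gives -4; bid 2 gives -2 > -4. Violating.
Others bid (2, 2, 4, 6): truth gives -4; bid 2 gives -2 > -4. Violating.
Others bid (2, 2, 2, 2): truth gives 0; no alternative beats it.
Others bid (2, 2, 2, 4): truth gives 0; no alternative beats it.
(Checking all 81 profiles: 79 have a profitable deviation, 2 do not.)

79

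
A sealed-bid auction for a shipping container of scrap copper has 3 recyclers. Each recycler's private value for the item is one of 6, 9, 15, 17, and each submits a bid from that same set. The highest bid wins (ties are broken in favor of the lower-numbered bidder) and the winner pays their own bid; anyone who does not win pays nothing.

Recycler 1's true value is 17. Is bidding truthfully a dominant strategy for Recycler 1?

No

Consider the case where Recycler 2 bids 6 and Recycler 3 bids 6.
Truthful bid 17: wins, pays 17, utility 17 - 17 = 0.
Bid 6 instead: wins, pays 6, utility 17 - 6 = 11.
Since 11 > 0, bidding 6 is strictly better here, so truthful bidding is not dominant.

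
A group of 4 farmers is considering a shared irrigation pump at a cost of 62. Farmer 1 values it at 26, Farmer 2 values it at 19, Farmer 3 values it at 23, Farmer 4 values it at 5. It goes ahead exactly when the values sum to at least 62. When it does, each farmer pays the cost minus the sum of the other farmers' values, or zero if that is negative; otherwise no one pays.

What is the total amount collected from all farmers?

35

Total value 73 ≥ cost 62, so it is built.
Farmer 1: others sum to 47; max(0, 62 - 47) = 15.
Farmer 2: others sum to 54; max(0, 62 - 54) = 8.
Farmer 3: others sum to 50; max(0, 62 - 50) = 12.
Farmer 4: others sum to 68; max(0, 62 - 68) = 0.
Total collected = 15 + 8 + 12 + 0 = 35.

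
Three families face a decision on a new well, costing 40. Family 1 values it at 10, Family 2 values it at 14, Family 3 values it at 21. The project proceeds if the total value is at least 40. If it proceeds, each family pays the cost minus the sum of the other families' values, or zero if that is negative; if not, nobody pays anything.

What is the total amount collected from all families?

30

Total value 45 ≥ cost 40, so it is built.
Family 1: others sum to 35; max(0, 40 - 35) = 5.
Family 2: others sum to 31; max(0, 40 - 31) = 9.
Family 3: others sum to 24; max(0, 40 - 24) = 16.
Total collected = 5 + 9 + 16 = 30.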